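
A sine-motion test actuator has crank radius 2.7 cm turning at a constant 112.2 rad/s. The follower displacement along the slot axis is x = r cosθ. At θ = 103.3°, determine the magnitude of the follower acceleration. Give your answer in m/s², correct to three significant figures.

78.2

ω = 112.2 rad/s
x = r cosθ ⇒ ẍ = −rω² cosθ (ω constant).
|a| = rω²|cosθ| = 0.027·(112.2)²·|cos 103.3°| = 78.194 m/s².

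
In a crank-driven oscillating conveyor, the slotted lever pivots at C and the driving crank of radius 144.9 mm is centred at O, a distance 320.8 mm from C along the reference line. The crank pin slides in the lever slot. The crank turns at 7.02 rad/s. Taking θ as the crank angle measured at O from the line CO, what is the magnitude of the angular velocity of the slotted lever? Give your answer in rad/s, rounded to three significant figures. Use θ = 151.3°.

3.28

ω = 7.02 rad/s
Crank pin A relative to C: A = (d + r cosθ, r sinθ); lever angle φ = atan2(r sinθ, d + r cosθ).
Differentiating tanφ: φ̇ = rω(d cosθ + r)/(d² + r² + 2dr cosθ).
d² + r² + 2dr cosθ = |CA|² = 0.0423623 m²;  d cosθ + r = -0.13649 m.
|ω_lever| = |0.1449·7.02·-0.13649| / 0.0423623 = 3.2773 rad/s.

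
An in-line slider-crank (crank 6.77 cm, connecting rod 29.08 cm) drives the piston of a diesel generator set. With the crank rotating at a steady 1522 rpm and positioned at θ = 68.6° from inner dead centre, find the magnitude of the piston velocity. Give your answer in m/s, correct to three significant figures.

10.9

ω = 2π·1522/60 = 159.4 rad/s
For an in-line slider-crank, x = r cosθ + √(L² − r² sin²θ), so v = −rω sinθ·[1 + r cosθ/√(L² − r² sin²θ)].
With r = 0.0677 m, L = 0.2908 m, θ = 68.6°: √(L² − r² sin²θ) = 0.28389 m.
v = −0.0677·159.4·0.93106·[1 + 0.0677·0.36488/0.28389] = -10.921 m/s.
|v| = 10.921 m/s.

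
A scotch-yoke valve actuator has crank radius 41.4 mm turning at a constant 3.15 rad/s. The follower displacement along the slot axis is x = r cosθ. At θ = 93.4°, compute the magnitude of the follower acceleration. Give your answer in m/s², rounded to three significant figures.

0.0244

ω = 3.15 rad/s
x = r cosθ ⇒ ẍ = −rω² cosθ (ω constant).
|a| = rω²|cosθ| = 0.0414·(3.15)²·|cos 93.4°| = 0.024363 m/s².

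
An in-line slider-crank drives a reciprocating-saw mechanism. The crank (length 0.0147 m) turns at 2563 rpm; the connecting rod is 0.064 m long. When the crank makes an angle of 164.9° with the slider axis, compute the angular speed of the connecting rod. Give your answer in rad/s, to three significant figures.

ω = 268.4 rad/s (converted from 2563 rpm).
The rod makes angle φ with the slider axis where L sinφ = r sinθ; differentiating, L cosφ·φ̇ = r ω cosθ.
L cosφ = √(L² − r² sin²θ) = 0.063885 m.
|ω_rod| = r ω |cosθ| / √(L² − r² sin²θ) = 0.0147·268.4·0.96547/0.063885 = 59.626 rad/s.

59.6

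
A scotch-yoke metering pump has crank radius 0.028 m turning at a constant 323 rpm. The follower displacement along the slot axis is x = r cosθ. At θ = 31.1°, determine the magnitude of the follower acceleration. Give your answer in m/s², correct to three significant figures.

27.4

ω = 33.82 rad/s (from 323 rpm).
x = r cosθ ⇒ ẍ = −rω² cosθ (ω constant).
|a| = rω²|cosθ| = 0.028·(33.82)²·|cos 31.1°| = 27.43 m/s².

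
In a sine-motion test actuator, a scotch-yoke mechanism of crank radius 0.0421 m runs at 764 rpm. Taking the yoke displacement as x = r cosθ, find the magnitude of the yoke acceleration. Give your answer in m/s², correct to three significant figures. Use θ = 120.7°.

ω = 80.01 rad/s (from 764 rpm).
x = r cosθ ⇒ ẍ = −rω² cosθ (ω constant).
|a| = rω²|cosθ| = 0.0421·(80.01)²·|cos 120.7°| = 137.58 m/s².

138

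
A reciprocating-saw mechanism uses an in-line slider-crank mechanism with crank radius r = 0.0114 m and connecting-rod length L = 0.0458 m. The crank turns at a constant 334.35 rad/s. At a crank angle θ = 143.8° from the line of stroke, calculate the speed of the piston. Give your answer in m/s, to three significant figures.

ω = 334.4 rad/s
For an in-line slider-crank, x = r cosθ + √(L² − r² sin²θ), so v = −rω sinθ·[1 + r cosθ/√(L² − r² sin²θ)].
With r = 0.0114 m, L = 0.0458 m, θ = 143.8°: √(L² − r² sin²θ) = 0.045302 m.
v = −0.0114·334.4·0.59061·[1 + 0.0114·-0.80696/0.045302] = -1.794 m/s.
|v| = 1.794 m/s.

1.79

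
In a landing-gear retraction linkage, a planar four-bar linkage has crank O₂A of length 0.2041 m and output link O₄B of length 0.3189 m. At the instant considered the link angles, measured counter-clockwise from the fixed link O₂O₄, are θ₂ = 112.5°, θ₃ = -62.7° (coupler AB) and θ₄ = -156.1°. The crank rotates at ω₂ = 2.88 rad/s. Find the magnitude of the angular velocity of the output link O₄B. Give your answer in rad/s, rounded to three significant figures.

ω₂ = 2.88 rad/s
Differentiating the loop-closure r₂e^{iθ₂}+r₃e^{iθ₃}=r₁+r₄e^{iθ₄} gives r₂ω₂e^{iθ₂}+r₃ω₃e^{iθ₃}=r₄ω₄e^{iθ₄}.
Eliminating the other unknown: ω₄ = r₂ω₂ sin(θ₂−θ₃) / [r₄ sin(θ₄−θ₃)].
Numerator sine = +0.08368; denominator sine = -0.99824.
Result = 0.2041·2.88·(+0.08368) / (0.3189·(-0.99824)) = -0.15451 rad/s; magnitude 0.15451 rad/s.

0.155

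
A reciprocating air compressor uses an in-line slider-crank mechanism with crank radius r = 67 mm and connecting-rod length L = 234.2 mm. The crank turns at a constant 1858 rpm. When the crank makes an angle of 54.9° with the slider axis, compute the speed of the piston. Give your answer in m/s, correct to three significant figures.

12.5

ω = 2π·1858/60 = 194.6 rad/s
For an in-line slider-crank, x = r cosθ + √(L² − r² sin²θ), so v = −rω sinθ·[1 + r cosθ/√(L² − r² sin²θ)].
With r = 0.067 m, L = 0.2342 m, θ = 54.9°: √(L² − r² sin²θ) = 0.22769 m.
v = −0.067·194.6·0.81815·[1 + 0.067·0.57501/0.22769] = -12.47 m/s.
|v| = 12.47 m/s.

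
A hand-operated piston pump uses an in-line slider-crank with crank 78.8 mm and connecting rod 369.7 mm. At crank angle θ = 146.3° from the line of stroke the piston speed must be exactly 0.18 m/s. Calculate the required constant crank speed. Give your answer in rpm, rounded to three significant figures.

47.9

For an in-line slider-crank, |v_piston| = rω|sinθ|·[1 + r cosθ/√(L² − r² sin²θ)].
With r = 0.0788 m, L = 0.3697 m, θ = 146.3°: the bracketed kinematic factor |dx/dθ| = 0.035914 m.
ω = v/|dx/dθ| = 0.18/0.035914 = 5.012 rad/s.
N = 60ω/(2π) = 47.861 rpm.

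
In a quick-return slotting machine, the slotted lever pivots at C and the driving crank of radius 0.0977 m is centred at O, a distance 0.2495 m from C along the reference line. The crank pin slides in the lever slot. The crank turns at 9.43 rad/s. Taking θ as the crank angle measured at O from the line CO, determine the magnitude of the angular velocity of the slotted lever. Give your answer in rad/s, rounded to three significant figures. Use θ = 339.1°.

2.60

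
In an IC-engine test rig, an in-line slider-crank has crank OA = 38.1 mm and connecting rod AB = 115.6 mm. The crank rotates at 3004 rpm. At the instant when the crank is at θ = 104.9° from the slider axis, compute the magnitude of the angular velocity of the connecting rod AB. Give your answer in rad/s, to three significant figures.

ω = 314.6 rad/s (converted from 3004 rpm).
The rod makes angle φ with the slider axis where L sinφ = r sinθ; differentiating, L cosφ·φ̇ = r ω cosθ.
L cosφ = √(L² − r² sin²θ) = 0.10958 m.
|ω_rod| = r ω |cosθ| / √(L² − r² sin²θ) = 0.0381·314.6·0.25713/0.10958 = 28.124 rad/s.

28.1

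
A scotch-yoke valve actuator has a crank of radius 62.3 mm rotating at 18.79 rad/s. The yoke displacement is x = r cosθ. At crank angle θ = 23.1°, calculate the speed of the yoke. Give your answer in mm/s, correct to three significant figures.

459

ω = 18.79 rad/s
x = r cosθ ⇒ ẋ = −rω sinθ.
|v| = rω|sinθ| = 0.0623·18.79·|sin 23.1°| = 0.45928 m/s = 459.28 mm/s.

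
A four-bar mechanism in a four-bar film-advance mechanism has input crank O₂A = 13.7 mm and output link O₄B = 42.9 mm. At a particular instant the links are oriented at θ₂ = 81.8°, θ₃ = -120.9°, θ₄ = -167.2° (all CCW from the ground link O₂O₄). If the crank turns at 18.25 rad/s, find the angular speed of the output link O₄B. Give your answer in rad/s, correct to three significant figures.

ω₂ = 18.25 rad/s
Differentiating the loop-closure r₂e^{iθ₂}+r₃e^{iθ₃}=r₁+r₄e^{iθ₄} gives r₂ω₂e^{iθ₂}+r₃ω₃e^{iθ₃}=r₄ω₄e^{iθ₄}.
Eliminating the other unknown: ω₄ = r₂ω₂ sin(θ₂−θ₃) / [r₄ sin(θ₄−θ₃)].
Numerator sine = -0.38591; denominator sine = -0.72297.
Result = 0.0137·18.25·(-0.38591) / (0.0429·(-0.72297)) = +3.1109 rad/s; magnitude 3.1109 rad/s.

3.11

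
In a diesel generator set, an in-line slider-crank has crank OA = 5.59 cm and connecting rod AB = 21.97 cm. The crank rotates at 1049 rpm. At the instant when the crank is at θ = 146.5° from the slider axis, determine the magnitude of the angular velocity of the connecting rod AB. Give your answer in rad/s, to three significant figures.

23.5

ω = 109.9 rad/s (converted from 1049 rpm).
The rod makes angle φ with the slider axis where L sinφ = r sinθ; differentiating, L cosφ·φ̇ = r ω cosθ.
L cosφ = √(L² − r² sin²θ) = 0.21752 m.
|ω_rod| = r ω |cosθ| / √(L² − r² sin²θ) = 0.0559·109.9·0.83389/0.21752 = 23.541 rad/s.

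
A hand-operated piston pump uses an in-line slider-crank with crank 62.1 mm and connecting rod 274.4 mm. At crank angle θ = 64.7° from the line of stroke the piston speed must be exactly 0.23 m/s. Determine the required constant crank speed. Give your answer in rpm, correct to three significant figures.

For an in-line slider-crank, |v_piston| = rω|sinθ|·[1 + r cosθ/√(L² − r² sin²θ)].
With r = 0.0621 m, L = 0.2744 m, θ = 64.7°: the bracketed kinematic factor |dx/dθ| = 0.061691 m.
ω = v/|dx/dθ| = 0.23/0.061691 = 3.7283 rad/s.
N = 60ω/(2π) = 35.602 rpm.

35.6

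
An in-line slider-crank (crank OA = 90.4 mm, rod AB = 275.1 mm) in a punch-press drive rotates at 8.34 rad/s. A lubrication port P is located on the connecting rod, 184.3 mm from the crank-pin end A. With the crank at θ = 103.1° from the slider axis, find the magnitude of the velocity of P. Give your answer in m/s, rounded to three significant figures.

0.698

ω = 8.34 rad/s.  Crank-pin speed |V_A| = rω = 0.75394 m/s, perpendicular to OA.
Rod angle: sinφ = −(r/L) sinθ ⇒ φ = -18.666°; ω_rod = −rω cosθ/√(L²−r²sin²θ) = +0.65565 rad/s.
V_P = V_A + ω_rod × AP, with AP = 0.1843 m along the rod.
Components: V_Px = −rω sinθ − a·ω_rod·sinφ = -0.69564 m/s;  V_Py = rω cosθ + a·ω_rod·cosφ = -0.056401 m/s.
|V_P| = √(V_Px² + V_Py²) = 0.69792 m/s.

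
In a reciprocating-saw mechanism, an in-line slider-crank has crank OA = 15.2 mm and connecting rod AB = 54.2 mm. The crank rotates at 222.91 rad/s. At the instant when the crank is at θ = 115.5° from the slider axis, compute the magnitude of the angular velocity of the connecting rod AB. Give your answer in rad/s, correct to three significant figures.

27.8

ω = 222.9 rad/s
The rod makes angle φ with the slider axis where L sinφ = r sinθ; differentiating, L cosφ·φ̇ = r ω cosθ.
L cosφ = √(L² − r² sin²θ) = 0.052435 m.
|ω_rod| = r ω |cosθ| / √(L² − r² sin²θ) = 0.0152·222.9·0.43051/0.052435 = 27.819 rad/s.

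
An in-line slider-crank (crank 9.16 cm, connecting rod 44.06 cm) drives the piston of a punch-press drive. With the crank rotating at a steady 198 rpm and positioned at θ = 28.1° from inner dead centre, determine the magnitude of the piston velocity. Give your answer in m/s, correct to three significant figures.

1.06

ω = 2π·198/60 = 20.73 rad/s
For an in-line slider-crank, x = r cosθ + √(L² − r² sin²θ), so v = −rω sinθ·[1 + r cosθ/√(L² − r² sin²θ)].
With r = 0.0916 m, L = 0.4406 m, θ = 28.1°: √(L² − r² sin²θ) = 0.43848 m.
v = −0.0916·20.73·0.47101·[1 + 0.0916·0.88213/0.43848] = -1.0594 m/s.
|v| = 1.0594 m/s.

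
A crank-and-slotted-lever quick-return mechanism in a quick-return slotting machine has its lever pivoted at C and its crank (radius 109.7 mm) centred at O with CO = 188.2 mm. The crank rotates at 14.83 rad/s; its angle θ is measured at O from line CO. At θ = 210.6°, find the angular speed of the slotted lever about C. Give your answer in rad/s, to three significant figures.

ω = 14.83 rad/s
Crank pin A relative to C: A = (d + r cosθ, r sinθ); lever angle φ = atan2(r sinθ, d + r cosθ).
Differentiating tanφ: φ̇ = rω(d cosθ + r)/(d² + r² + 2dr cosθ).
d² + r² + 2dr cosθ = |CA|² = 0.0119124 m²;  d cosθ + r = -0.052292 m.
|ω_lever| = |0.1097·14.83·-0.052292| / 0.0119124 = 7.1414 rad/s.

7.14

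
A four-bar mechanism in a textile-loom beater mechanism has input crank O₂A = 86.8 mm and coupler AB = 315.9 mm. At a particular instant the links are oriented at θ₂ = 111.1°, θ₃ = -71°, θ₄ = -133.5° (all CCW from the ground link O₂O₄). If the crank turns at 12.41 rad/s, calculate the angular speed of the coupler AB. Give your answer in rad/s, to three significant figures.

3.47

ω₂ = 12.41 rad/s
Differentiating the loop-closure r₂e^{iθ₂}+r₃e^{iθ₃}=r₁+r₄e^{iθ₄} gives r₂ω₂e^{iθ₂}+r₃ω₃e^{iθ₃}=r₄ω₄e^{iθ₄}.
Eliminating the other unknown: ω₃ = r₂ω₂ sin(θ₄−θ₂) / [r₃ sin(θ₃−θ₄)].
Numerator sine = +0.90334; denominator sine = +0.88701.
Result = 0.0868·12.41·(+0.90334) / (0.3159·(+0.88701)) = +3.4727 rad/s; magnitude 3.4727 rad/s.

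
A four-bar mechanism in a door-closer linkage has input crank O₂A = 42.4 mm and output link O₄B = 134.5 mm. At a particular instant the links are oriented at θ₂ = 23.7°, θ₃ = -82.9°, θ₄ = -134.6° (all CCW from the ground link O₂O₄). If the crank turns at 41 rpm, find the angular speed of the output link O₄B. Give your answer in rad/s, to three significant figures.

1.65

ω₂ = 4.294 rad/s (from 41 rpm).
Differentiating the loop-closure r₂e^{iθ₂}+r₃e^{iθ₃}=r₁+r₄e^{iθ₄} gives r₂ω₂e^{iθ₂}+r₃ω₃e^{iθ₃}=r₄ω₄e^{iθ₄}.
Eliminating the other unknown: ω₄ = r₂ω₂ sin(θ₂−θ₃) / [r₄ sin(θ₄−θ₃)].
Numerator sine = +0.95832; denominator sine = -0.78478.
Result = 0.0424·4.294·(+0.95832) / (0.1345·(-0.78478)) = -1.6528 rad/s; magnitude 1.6528 rad/s.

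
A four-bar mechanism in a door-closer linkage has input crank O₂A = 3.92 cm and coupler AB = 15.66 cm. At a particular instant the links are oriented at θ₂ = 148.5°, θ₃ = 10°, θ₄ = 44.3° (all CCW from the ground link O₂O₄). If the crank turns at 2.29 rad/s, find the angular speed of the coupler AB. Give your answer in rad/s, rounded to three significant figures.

0.986

ω₂ = 2.29 rad/s
Differentiating the loop-closure r₂e^{iθ₂}+r₃e^{iθ₃}=r₁+r₄e^{iθ₄} gives r₂ω₂e^{iθ₂}+r₃ω₃e^{iθ₃}=r₄ω₄e^{iθ₄}.
Eliminating the other unknown: ω₃ = r₂ω₂ sin(θ₄−θ₂) / [r₃ sin(θ₃−θ₄)].
Numerator sine = -0.96945; denominator sine = -0.56353.
Result = 0.0392·2.29·(-0.96945) / (0.1566·(-0.56353)) = +0.98614 rad/s; magnitude 0.98614 rad/s.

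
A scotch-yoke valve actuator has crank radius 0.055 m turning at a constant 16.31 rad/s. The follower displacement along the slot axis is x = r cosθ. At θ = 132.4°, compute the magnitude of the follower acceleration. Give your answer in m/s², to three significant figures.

9.87

ω = 16.31 rad/s
x = r cosθ ⇒ ẍ = −rω² cosθ (ω constant).
|a| = rω²|cosθ| = 0.055·(16.31)²·|cos 132.4°| = 9.8656 m/s².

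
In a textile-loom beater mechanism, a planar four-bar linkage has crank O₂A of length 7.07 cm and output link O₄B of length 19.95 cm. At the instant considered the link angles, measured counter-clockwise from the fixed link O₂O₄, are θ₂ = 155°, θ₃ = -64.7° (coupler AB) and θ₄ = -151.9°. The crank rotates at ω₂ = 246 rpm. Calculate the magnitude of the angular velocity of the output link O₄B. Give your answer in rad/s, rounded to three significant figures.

5.84

ω₂ = 25.76 rad/s (from 246 rpm).
Differentiating the loop-closure r₂e^{iθ₂}+r₃e^{iθ₃}=r₁+r₄e^{iθ₄} gives r₂ω₂e^{iθ₂}+r₃ω₃e^{iθ₃}=r₄ω₄e^{iθ₄}.
Eliminating the other unknown: ω₄ = r₂ω₂ sin(θ₂−θ₃) / [r₄ sin(θ₄−θ₃)].
Numerator sine = -0.63877; denominator sine = -0.99881.
Result = 0.0707·25.76·(-0.63877) / (0.1995·(-0.99881)) = +5.8385 rad/s; magnitude 5.8385 rad/s.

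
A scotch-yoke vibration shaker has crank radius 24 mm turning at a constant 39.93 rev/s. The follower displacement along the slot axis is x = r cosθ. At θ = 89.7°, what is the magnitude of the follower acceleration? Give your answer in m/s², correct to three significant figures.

ω = 250.9 rad/s (from 39.93 rev/s).
x = r cosθ ⇒ ẍ = −rω² cosθ (ω constant).
|a| = rω²|cosθ| = 0.024·(250.9)²·|cos 89.7°| = 7.9098 m/s².

7.91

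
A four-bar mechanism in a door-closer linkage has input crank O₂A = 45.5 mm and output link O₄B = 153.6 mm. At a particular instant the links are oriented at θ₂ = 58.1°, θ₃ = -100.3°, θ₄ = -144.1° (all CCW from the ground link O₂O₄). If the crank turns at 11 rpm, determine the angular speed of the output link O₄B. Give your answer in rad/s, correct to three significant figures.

0.181

ω₂ = 1.152 rad/s (from 11 rpm).
Differentiating the loop-closure r₂e^{iθ₂}+r₃e^{iθ₃}=r₁+r₄e^{iθ₄} gives r₂ω₂e^{iθ₂}+r₃ω₃e^{iθ₃}=r₄ω₄e^{iθ₄}.
Eliminating the other unknown: ω₄ = r₂ω₂ sin(θ₂−θ₃) / [r₄ sin(θ₄−θ₃)].
Numerator sine = +0.36812; denominator sine = -0.69214.
Result = 0.0455·1.152·(+0.36812) / (0.1536·(-0.69214)) = -0.18148 rad/s; magnitude 0.18148 rad/s.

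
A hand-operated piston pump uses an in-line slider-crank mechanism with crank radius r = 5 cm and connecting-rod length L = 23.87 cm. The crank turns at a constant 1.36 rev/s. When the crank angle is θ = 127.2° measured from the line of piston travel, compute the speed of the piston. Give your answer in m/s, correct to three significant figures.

ω = 2π·1.36 = 8.545 rad/s
For an in-line slider-crank, x = r cosθ + √(L² − r² sin²θ), so v = −rω sinθ·[1 + r cosθ/√(L² − r² sin²θ)].
With r = 0.05 m, L = 0.2387 m, θ = 127.2°: √(L² − r² sin²θ) = 0.23535 m.
v = −0.05·8.545·0.79653·[1 + 0.05·-0.60460/0.23535] = -0.29661 m/s.
|v| = 0.29661 m/s.

0.297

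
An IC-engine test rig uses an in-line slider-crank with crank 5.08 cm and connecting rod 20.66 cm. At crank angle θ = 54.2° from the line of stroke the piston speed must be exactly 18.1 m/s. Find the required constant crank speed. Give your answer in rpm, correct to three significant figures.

For an in-line slider-crank, |v_piston| = rω|sinθ|·[1 + r cosθ/√(L² − r² sin²θ)].
With r = 0.0508 m, L = 0.2066 m, θ = 54.2°: the bracketed kinematic factor |dx/dθ| = 0.04725 m.
ω = v/|dx/dθ| = 18.1/0.04725 = 383.07 rad/s.
N = 60ω/(2π) = 3658.1 rpm.

3660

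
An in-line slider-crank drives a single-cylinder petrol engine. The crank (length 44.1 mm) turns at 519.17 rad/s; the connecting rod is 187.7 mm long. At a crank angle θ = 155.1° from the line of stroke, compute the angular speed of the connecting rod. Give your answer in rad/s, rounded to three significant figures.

ω = 519.2 rad/s
The rod makes angle φ with the slider axis where L sinφ = r sinθ; differentiating, L cosφ·φ̇ = r ω cosθ.
L cosφ = √(L² − r² sin²θ) = 0.18678 m.
|ω_rod| = r ω |cosθ| / √(L² − r² sin²θ) = 0.0441·519.2·0.90704/0.18678 = 111.19 rad/s.

111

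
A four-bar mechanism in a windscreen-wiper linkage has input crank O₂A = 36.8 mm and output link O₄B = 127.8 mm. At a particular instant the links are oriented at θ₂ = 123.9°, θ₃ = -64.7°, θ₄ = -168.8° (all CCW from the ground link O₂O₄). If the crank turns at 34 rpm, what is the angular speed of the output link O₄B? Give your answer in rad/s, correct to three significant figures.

0.158

ω₂ = 3.56 rad/s (from 34 rpm).
Differentiating the loop-closure r₂e^{iθ₂}+r₃e^{iθ₃}=r₁+r₄e^{iθ₄} gives r₂ω₂e^{iθ₂}+r₃ω₃e^{iθ₃}=r₄ω₄e^{iθ₄}.
Eliminating the other unknown: ω₄ = r₂ω₂ sin(θ₂−θ₃) / [r₄ sin(θ₄−θ₃)].
Numerator sine = -0.14954; denominator sine = -0.96987.
Result = 0.0368·3.56·(-0.14954) / (0.1278·(-0.96987)) = +0.15807 rad/s; magnitude 0.15807 rad/s.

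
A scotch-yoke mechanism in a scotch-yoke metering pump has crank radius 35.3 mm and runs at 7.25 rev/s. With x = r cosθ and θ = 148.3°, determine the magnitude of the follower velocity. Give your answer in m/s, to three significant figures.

0.845

ω = 45.55 rad/s (from 7.25 rev/s).
x = r cosθ ⇒ ẋ = −rω sinθ.
|v| = rω|sinθ| = 0.0353·45.55·|sin 148.3°| = 0.84497 m/s.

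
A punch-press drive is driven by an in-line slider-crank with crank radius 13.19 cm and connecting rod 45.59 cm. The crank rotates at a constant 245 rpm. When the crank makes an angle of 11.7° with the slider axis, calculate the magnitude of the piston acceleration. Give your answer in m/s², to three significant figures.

108

ω = 2π·245/60 = 25.66 rad/s
x(θ) = r cosθ + √(L² − r² sin²θ); with ω constant, a = ω²·d²x/dθ².
d²x/dθ² = −r cosθ − r²(cos2θ)/√u − r⁴ sin²2θ/(4u^{3/2}),  u = L² − r² sin²θ = 0.207129 m².
Substituting r = 0.1319 m, L = 0.4559 m, θ = 11.7°: d²x/dθ² = -0.16437 m.
a = ω²·d²x/dθ² = (25.66)²·(-0.16437) = -108.2 m/s²;  |a| = 108.2 m/s².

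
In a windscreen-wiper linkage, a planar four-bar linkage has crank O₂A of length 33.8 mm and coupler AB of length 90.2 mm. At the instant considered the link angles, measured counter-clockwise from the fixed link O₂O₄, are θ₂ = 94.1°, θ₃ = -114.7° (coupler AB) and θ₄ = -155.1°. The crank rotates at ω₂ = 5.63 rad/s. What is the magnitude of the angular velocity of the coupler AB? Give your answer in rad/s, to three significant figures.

3.04

ω₂ = 5.63 rad/s
Differentiating the loop-closure r₂e^{iθ₂}+r₃e^{iθ₃}=r₁+r₄e^{iθ₄} gives r₂ω₂e^{iθ₂}+r₃ω₃e^{iθ₃}=r₄ω₄e^{iθ₄}.
Eliminating the other unknown: ω₃ = r₂ω₂ sin(θ₄−θ₂) / [r₃ sin(θ₃−θ₄)].
Numerator sine = +0.93483; denominator sine = +0.64812.
Result = 0.0338·5.63·(+0.93483) / (0.0902·(+0.64812)) = +3.0429 rad/s; magnitude 3.0429 rad/s.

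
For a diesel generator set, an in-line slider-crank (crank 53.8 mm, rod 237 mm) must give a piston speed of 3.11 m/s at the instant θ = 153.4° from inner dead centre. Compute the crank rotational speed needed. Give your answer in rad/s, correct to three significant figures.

162

For an in-line slider-crank, |v_piston| = rω|sinθ|·[1 + r cosθ/√(L² − r² sin²θ)].
With r = 0.0538 m, L = 0.237 m, θ = 153.4°: the bracketed kinematic factor |dx/dθ| = 0.019174 m.
ω = v/|dx/dθ| = 3.11/0.019174 = 162.2 rad/s.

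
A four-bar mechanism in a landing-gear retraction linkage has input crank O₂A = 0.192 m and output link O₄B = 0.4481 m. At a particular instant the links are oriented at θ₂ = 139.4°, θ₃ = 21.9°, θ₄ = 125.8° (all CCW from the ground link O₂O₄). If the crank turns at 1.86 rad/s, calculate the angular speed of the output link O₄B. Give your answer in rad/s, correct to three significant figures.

ω₂ = 1.86 rad/s
Differentiating the loop-closure r₂e^{iθ₂}+r₃e^{iθ₃}=r₁+r₄e^{iθ₄} gives r₂ω₂e^{iθ₂}+r₃ω₃e^{iθ₃}=r₄ω₄e^{iθ₄}.
Eliminating the other unknown: ω₄ = r₂ω₂ sin(θ₂−θ₃) / [r₄ sin(θ₄−θ₃)].
Numerator sine = +0.88701; denominator sine = +0.97072.
Result = 0.192·1.86·(+0.88701) / (0.4481·(+0.97072)) = +0.72824 rad/s; magnitude 0.72824 rad/s.

0.728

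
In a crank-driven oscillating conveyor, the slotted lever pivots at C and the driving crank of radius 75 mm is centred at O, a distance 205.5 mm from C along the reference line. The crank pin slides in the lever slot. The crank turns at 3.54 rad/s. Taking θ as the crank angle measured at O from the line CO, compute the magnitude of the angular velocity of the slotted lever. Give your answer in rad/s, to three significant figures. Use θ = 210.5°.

1.27

ω = 3.54 rad/s
Crank pin A relative to C: A = (d + r cosθ, r sinθ); lever angle φ = atan2(r sinθ, d + r cosθ).
Differentiating tanφ: φ̇ = rω(d cosθ + r)/(d² + r² + 2dr cosθ).
d² + r² + 2dr cosθ = |CA|² = 0.0212955 m²;  d cosθ + r = -0.10206 m.
|ω_lever| = |0.075·3.54·-0.10206| / 0.0212955 = 1.2725 rad/s.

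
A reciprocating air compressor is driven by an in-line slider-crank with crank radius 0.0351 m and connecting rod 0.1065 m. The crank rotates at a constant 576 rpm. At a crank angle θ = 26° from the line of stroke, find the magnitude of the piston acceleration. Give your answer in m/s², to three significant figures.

142

ω = 2π·576/60 = 60.32 rad/s
x(θ) = r cosθ + √(L² − r² sin²θ); with ω constant, a = ω²·d²x/dθ².
d²x/dθ² = −r cosθ − r²(cos2θ)/√u − r⁴ sin²2θ/(4u^{3/2}),  u = L² − r² sin²θ = 0.0111055 m².
Substituting r = 0.0351 m, L = 0.1065 m, θ = 26°: d²x/dθ² = -0.038947 m.
a = ω²·d²x/dθ² = (60.32)²·(-0.038947) = -141.7 m/s²;  |a| = 141.7 m/s².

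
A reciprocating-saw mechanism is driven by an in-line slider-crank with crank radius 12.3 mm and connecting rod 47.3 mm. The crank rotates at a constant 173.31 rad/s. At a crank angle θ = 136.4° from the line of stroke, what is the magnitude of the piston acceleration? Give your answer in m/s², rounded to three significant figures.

ω = 173.3 rad/s
x(θ) = r cosθ + √(L² − r² sin²θ); with ω constant, a = ω²·d²x/dθ².
d²x/dθ² = −r cosθ − r²(cos2θ)/√u − r⁴ sin²2θ/(4u^{3/2}),  u = L² − r² sin²θ = 0.00216534 m².
Substituting r = 0.0123 m, L = 0.0473 m, θ = 136.4°: d²x/dθ² = +0.0086918 m.
a = ω²·d²x/dθ² = (173.3)²·(+0.0086918) = +261.07 m/s²;  |a| = 261.07 m/s².

261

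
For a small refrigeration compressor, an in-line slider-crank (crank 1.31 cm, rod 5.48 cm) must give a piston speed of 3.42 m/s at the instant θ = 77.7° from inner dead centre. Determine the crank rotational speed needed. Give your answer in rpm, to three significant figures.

For an in-line slider-crank, |v_piston| = rω|sinθ|·[1 + r cosθ/√(L² − r² sin²θ)].
With r = 0.0131 m, L = 0.0548 m, θ = 77.7°: the bracketed kinematic factor |dx/dθ| = 0.01347 m.
ω = v/|dx/dθ| = 3.42/0.01347 = 253.9 rad/s.
N = 60ω/(2π) = 2424.6 rpm.

2420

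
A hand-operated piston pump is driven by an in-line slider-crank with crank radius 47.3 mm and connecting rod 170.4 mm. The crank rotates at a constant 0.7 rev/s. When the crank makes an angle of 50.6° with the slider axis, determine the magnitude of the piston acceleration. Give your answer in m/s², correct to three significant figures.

ω = 2π·0.7 = 4.398 rad/s
x(θ) = r cosθ + √(L² − r² sin²θ); with ω constant, a = ω²·d²x/dθ².
d²x/dθ² = −r cosθ − r²(cos2θ)/√u − r⁴ sin²2θ/(4u^{3/2}),  u = L² − r² sin²θ = 0.0277002 m².
Substituting r = 0.0473 m, L = 0.1704 m, θ = 50.6°: d²x/dθ² = -0.027673 m.
a = ω²·d²x/dθ² = (4.398)²·(-0.027673) = -0.53532 m/s²;  |a| = 0.53532 m/s².

0.535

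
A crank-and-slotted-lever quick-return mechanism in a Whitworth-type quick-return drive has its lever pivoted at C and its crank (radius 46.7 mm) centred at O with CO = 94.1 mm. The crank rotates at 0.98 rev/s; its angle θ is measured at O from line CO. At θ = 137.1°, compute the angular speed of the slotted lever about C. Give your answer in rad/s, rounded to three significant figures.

1.39

ω = 6.158 rad/s (from 0.98 rev/s).
Crank pin A relative to C: A = (d + r cosθ, r sinθ); lever angle φ = atan2(r sinθ, d + r cosθ).
Differentiating tanφ: φ̇ = rω(d cosθ + r)/(d² + r² + 2dr cosθ).
d² + r² + 2dr cosθ = |CA|² = 0.00459742 m²;  d cosθ + r = -0.022232 m.
|ω_lever| = |0.0467·6.158·-0.022232| / 0.00459742 = 1.3906 rad/s.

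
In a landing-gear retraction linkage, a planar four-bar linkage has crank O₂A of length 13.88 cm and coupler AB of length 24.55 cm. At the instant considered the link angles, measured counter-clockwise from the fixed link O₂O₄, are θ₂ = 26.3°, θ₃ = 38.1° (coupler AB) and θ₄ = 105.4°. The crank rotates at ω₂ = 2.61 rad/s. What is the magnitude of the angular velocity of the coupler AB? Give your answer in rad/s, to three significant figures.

1.57

ω₂ = 2.61 rad/s
Differentiating the loop-closure r₂e^{iθ₂}+r₃e^{iθ₃}=r₁+r₄e^{iθ₄} gives r₂ω₂e^{iθ₂}+r₃ω₃e^{iθ₃}=r₄ω₄e^{iθ₄}.
Eliminating the other unknown: ω₃ = r₂ω₂ sin(θ₄−θ₂) / [r₃ sin(θ₃−θ₄)].
Numerator sine = +0.98196; denominator sine = -0.92254.
Result = 0.1388·2.61·(+0.98196) / (0.2455·(-0.92254)) = -1.5707 rad/s; magnitude 1.5707 rad/s.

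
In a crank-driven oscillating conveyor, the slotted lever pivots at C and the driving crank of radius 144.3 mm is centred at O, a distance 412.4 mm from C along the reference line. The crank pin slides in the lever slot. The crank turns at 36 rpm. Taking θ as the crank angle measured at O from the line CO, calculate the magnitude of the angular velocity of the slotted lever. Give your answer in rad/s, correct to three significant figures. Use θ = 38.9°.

ω = 3.77 rad/s (from 36 rpm).
Crank pin A relative to C: A = (d + r cosθ, r sinθ); lever angle φ = atan2(r sinθ, d + r cosθ).
Differentiating tanφ: φ̇ = rω(d cosθ + r)/(d² + r² + 2dr cosθ).
d² + r² + 2dr cosθ = |CA|² = 0.283522 m²;  d cosθ + r = +0.46525 m.
|ω_lever| = |0.1443·3.77·+0.46525| / 0.283522 = 0.89268 rad/s.

0.893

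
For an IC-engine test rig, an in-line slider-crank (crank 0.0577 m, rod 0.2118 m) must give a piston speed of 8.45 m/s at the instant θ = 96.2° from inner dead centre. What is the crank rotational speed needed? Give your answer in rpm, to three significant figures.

For an in-line slider-crank, |v_piston| = rω|sinθ|·[1 + r cosθ/√(L² − r² sin²θ)].
With r = 0.0577 m, L = 0.2118 m, θ = 96.2°: the bracketed kinematic factor |dx/dθ| = 0.055609 m.
ω = v/|dx/dθ| = 8.45/0.055609 = 151.95 rad/s.
N = 60ω/(2π) = 1451 rpm.

1450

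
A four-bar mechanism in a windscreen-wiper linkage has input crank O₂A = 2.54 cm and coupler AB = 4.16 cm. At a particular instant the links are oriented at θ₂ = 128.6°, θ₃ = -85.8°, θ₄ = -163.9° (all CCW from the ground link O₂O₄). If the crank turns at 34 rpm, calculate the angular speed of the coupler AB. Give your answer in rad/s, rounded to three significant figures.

2.05

ω₂ = 3.56 rad/s (from 34 rpm).
Differentiating the loop-closure r₂e^{iθ₂}+r₃e^{iθ₃}=r₁+r₄e^{iθ₄} gives r₂ω₂e^{iθ₂}+r₃ω₃e^{iθ₃}=r₄ω₄e^{iθ₄}.
Eliminating the other unknown: ω₃ = r₂ω₂ sin(θ₄−θ₂) / [r₃ sin(θ₃−θ₄)].
Numerator sine = +0.92388; denominator sine = +0.97851.
Result = 0.0254·3.56·(+0.92388) / (0.0416·(+0.97851)) = +2.0526 rad/s; magnitude 2.0526 rad/s.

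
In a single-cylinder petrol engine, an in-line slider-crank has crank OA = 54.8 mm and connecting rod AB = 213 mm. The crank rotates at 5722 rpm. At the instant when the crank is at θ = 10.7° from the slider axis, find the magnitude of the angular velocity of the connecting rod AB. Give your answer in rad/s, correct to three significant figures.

ω = 599.2 rad/s (converted from 5722 rpm).
The rod makes angle φ with the slider axis where L sinφ = r sinθ; differentiating, L cosφ·φ̇ = r ω cosθ.
L cosφ = √(L² − r² sin²θ) = 0.21276 m.
|ω_rod| = r ω |cosθ| / √(L² − r² sin²θ) = 0.0548·599.2·0.98261/0.21276 = 151.65 rad/s.

152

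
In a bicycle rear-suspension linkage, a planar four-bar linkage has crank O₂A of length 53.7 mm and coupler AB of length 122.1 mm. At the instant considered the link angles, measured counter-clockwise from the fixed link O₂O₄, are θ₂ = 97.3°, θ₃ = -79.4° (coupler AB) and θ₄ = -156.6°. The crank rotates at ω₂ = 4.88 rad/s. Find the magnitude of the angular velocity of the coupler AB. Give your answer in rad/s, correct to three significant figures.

2.11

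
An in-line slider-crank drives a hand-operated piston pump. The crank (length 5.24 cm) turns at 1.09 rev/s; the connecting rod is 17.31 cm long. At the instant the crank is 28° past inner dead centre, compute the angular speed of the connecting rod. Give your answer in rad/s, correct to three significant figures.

ω = 6.849 rad/s (converted from 1.09 rev/s).
The rod makes angle φ with the slider axis where L sinφ = r sinθ; differentiating, L cosφ·φ̇ = r ω cosθ.
L cosφ = √(L² − r² sin²θ) = 0.17134 m.
|ω_rod| = r ω |cosθ| / √(L² − r² sin²θ) = 0.0524·6.849·0.88295/0.17134 = 1.8493 rad/s.

1.85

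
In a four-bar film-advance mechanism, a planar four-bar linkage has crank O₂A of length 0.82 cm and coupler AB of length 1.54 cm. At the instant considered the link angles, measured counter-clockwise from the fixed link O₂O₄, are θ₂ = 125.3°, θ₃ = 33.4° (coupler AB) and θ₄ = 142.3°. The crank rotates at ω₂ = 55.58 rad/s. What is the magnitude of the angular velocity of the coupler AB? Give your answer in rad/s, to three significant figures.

ω₂ = 55.58 rad/s
Differentiating the loop-closure r₂e^{iθ₂}+r₃e^{iθ₃}=r₁+r₄e^{iθ₄} gives r₂ω₂e^{iθ₂}+r₃ω₃e^{iθ₃}=r₄ω₄e^{iθ₄}.
Eliminating the other unknown: ω₃ = r₂ω₂ sin(θ₄−θ₂) / [r₃ sin(θ₃−θ₄)].
Numerator sine = +0.29237; denominator sine = -0.94609.
Result = 0.0082·55.58·(+0.29237) / (0.0154·(-0.94609)) = -9.1457 rad/s; magnitude 9.1457 rad/s.

9.15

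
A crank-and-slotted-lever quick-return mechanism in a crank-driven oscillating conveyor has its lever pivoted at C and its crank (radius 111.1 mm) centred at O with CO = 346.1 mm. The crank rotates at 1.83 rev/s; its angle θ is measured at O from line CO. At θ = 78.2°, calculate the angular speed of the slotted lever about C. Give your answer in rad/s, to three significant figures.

ω = 11.5 rad/s (from 1.83 rev/s).
Crank pin A relative to C: A = (d + r cosθ, r sinθ); lever angle φ = atan2(r sinθ, d + r cosθ).
Differentiating tanφ: φ̇ = rω(d cosθ + r)/(d² + r² + 2dr cosθ).
d² + r² + 2dr cosθ = |CA|² = 0.147855 m²;  d cosθ + r = +0.18188 m.
|ω_lever| = |0.1111·11.5·+0.18188| / 0.147855 = 1.5714 rad/s.

1.57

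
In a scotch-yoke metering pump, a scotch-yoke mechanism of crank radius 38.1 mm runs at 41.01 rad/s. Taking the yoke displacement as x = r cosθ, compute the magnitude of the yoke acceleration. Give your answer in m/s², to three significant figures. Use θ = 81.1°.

ω = 41.01 rad/s
x = r cosθ ⇒ ẍ = −rω² cosθ (ω constant).
|a| = rω²|cosθ| = 0.0381·(41.01)²·|cos 81.1°| = 9.9134 m/s².

9.91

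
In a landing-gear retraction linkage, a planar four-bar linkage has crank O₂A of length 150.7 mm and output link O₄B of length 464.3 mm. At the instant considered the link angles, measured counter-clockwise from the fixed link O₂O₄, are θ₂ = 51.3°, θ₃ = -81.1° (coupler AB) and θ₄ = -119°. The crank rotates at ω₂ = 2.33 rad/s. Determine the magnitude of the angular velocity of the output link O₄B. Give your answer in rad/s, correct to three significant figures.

ω₂ = 2.33 rad/s
Differentiating the loop-closure r₂e^{iθ₂}+r₃e^{iθ₃}=r₁+r₄e^{iθ₄} gives r₂ω₂e^{iθ₂}+r₃ω₃e^{iθ₃}=r₄ω₄e^{iθ₄}.
Eliminating the other unknown: ω₄ = r₂ω₂ sin(θ₂−θ₃) / [r₄ sin(θ₄−θ₃)].
Numerator sine = +0.73846; denominator sine = -0.61429.
Result = 0.1507·2.33·(+0.73846) / (0.4643·(-0.61429)) = -0.90913 rad/s; magnitude 0.90913 rad/s.

0.909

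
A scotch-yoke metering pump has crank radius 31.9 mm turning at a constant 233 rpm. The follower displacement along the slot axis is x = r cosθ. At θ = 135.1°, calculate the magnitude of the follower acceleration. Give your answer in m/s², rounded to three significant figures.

ω = 24.4 rad/s (from 233 rpm).
x = r cosθ ⇒ ẍ = −rω² cosθ (ω constant).
|a| = rω²|cosθ| = 0.0319·(24.4)²·|cos 135.1°| = 13.452 m/s².

13.5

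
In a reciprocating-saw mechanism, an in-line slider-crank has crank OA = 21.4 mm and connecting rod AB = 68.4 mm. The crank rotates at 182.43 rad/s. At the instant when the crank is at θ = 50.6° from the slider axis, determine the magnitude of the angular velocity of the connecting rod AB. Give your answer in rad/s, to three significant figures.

ω = 182.4 rad/s
The rod makes angle φ with the slider axis where L sinφ = r sinθ; differentiating, L cosφ·φ̇ = r ω cosθ.
L cosφ = √(L² − r² sin²θ) = 0.066371 m.
|ω_rod| = r ω |cosθ| / √(L² − r² sin²θ) = 0.0214·182.4·0.63473/0.066371 = 37.335 rad/s.

37.3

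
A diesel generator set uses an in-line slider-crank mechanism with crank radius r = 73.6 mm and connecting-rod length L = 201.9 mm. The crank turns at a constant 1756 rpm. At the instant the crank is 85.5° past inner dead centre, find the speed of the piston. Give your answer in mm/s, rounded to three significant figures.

13900

ω = 2π·1756/60 = 183.9 rad/s
For an in-line slider-crank, x = r cosθ + √(L² − r² sin²θ), so v = −rω sinθ·[1 + r cosθ/√(L² − r² sin²θ)].
With r = 0.0736 m, L = 0.2019 m, θ = 85.5°: √(L² − r² sin²θ) = 0.1881 m.
v = −0.0736·183.9·0.99692·[1 + 0.0736·0.07846/0.1881] = -13.907 m/s.
|v| = 13.907 m/s = 13907 mm/s.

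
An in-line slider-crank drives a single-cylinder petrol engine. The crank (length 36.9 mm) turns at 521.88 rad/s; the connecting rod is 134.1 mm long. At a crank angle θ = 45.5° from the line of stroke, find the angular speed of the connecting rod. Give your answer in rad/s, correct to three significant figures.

ω = 521.9 rad/s
The rod makes angle φ with the slider axis where L sinφ = r sinθ; differentiating, L cosφ·φ̇ = r ω cosθ.
L cosφ = √(L² − r² sin²θ) = 0.13149 m.
|ω_rod| = r ω |cosθ| / √(L² − r² sin²θ) = 0.0369·521.9·0.70091/0.13149 = 102.65 rad/s.

103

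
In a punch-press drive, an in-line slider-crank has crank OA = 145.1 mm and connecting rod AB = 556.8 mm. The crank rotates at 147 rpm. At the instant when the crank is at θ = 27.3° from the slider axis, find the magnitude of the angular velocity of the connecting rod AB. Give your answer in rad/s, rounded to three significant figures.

ω = 15.39 rad/s (converted from 147 rpm).
The rod makes angle φ with the slider axis where L sinφ = r sinθ; differentiating, L cosφ·φ̇ = r ω cosθ.
L cosφ = √(L² − r² sin²θ) = 0.55281 m.
|ω_rod| = r ω |cosθ| / √(L² − r² sin²θ) = 0.1451·15.39·0.88862/0.55281 = 3.5905 rad/s.

3.59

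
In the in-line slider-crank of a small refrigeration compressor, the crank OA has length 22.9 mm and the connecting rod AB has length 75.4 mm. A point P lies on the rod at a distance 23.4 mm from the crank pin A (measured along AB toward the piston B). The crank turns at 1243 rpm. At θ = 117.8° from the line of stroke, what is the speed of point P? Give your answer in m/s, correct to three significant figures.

2.69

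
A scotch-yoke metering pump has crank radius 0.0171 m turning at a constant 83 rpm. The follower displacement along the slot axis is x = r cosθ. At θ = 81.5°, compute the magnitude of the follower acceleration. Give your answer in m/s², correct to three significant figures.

0.191

ω = 8.692 rad/s (from 83 rpm).
x = r cosθ ⇒ ẍ = −rω² cosθ (ω constant).
|a| = rω²|cosθ| = 0.0171·(8.692)²·|cos 81.5°| = 0.19095 m/s².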